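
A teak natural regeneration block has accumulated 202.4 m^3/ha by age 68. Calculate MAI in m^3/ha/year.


Formula: MAI = Total Volume / Stand Age
MAI = 202.4 m^3/ha / 68 years
MAI = 2.98 m^3/ha/year

2.98


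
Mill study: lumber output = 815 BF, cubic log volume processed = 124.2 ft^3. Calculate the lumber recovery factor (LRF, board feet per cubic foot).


Formula: LRF = Lumber Output (BF) / Log Input (ft^3)
LRF = 815 BF / 124.2 ft^3
LRF = 6.56 BF/ft^3

6.56


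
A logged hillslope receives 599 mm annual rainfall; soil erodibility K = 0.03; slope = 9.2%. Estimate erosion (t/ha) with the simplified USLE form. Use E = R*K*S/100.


Formula: E = R * K * S / 100  (simplified USLE)
R * K = 599 * 0.03 = 17.97
E = 17.97 * 9.2 / 100 = 1.65 t/ha

1.65


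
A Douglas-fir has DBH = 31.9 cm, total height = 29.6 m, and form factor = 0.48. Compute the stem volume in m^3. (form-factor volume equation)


Formula: V = pi * (DBH/200)^2 * H * ff
Radius = DBH/200 = 31.9/200 = 0.1595 m
Radius^2 = 0.1595^2 = 0.02544025 m^2
V = pi * 0.02544025 * 29.6 * 0.48
V = 1.136 m^3

1.136


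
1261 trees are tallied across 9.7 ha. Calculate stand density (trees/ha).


Formula: Stand Density = N_trees / Area_ha
Density = 1261 trees / 9.7 ha
Density = 130 trees/ha

130


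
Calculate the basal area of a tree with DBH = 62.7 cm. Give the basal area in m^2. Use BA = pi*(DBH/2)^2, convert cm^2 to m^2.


Formula: BA = pi * (DBH/2)^2 / 10000  (cm^2 to m^2)
Radius = DBH/2 = 62.7/2 = 31.35 cm
BA = pi * 31.35^2 / 10000
   = 3087.6279 cm^2 / 10000
   = 0.3088 m^2

0.3088


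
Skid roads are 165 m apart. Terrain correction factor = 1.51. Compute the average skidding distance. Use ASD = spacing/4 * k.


Formula: ASD = (spacing / 4) * correction
Uncorrected distance = spacing / 4 = 165 / 4 = 41.25 m
ASD = 41.25 * 1.51 = 62 m

62


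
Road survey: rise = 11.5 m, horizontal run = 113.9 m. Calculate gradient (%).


Formula: Gradient = rise / run * 100
Gradient = 11.5 / 113.9 * 100 = 10.1%

10.1


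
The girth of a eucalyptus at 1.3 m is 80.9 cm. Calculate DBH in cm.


Formula: DBH = C / pi
DBH = 80.9 / pi
pi = 3.14159...
DBH = 25.8 cm

25.8


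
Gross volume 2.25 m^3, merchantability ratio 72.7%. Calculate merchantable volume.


Formula: MV = V_total * (merchantable_pct / 100)
Merchantable fraction = 72.7% / 100 = 0.727
MV = 2.25 m^3 * 0.727 = 1.636 m^3

1.636


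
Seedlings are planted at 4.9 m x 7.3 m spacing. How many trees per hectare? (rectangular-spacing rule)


Formula: TPH = 10000 m^2/ha / (spacing_x * spacing_y)
Area per tree = 4.9 m * 7.3 m = 35.77 m^2
TPH = 10000 / 35.77 = 280 trees/ha

280


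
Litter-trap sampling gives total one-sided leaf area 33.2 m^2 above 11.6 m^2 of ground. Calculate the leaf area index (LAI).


Formula: LAI = total leaf area / ground area  (dimensionless)
LAI = 33.2 m^2 / 11.6 m^2
LAI = 2.86

2.86


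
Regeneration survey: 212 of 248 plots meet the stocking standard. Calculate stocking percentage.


Formula: Stocking % = stocked plots / total plots * 100
Stocking = 212 / 248 * 100
Stocking = 0.8548 * 100 = 85.5%

85.5


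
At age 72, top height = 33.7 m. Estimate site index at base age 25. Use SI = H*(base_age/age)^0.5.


Formula: SI = H_dom * (base_age / age)^0.5
Age ratio = 25 / 72 = 0.34722
sqrt(age_ratio) = 0.58926
SI = 33.7 * 0.58926 = 19.9 m

19.9


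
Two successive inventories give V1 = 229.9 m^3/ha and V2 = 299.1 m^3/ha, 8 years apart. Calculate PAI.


Formula: PAI = (V_T2 - V_T1) / (T2 - T1)
Volume increment = 299.1 - 229.9 = 69.2 m^3/ha
PAI = 69.2 / 8 = 8.65 m^3/ha/year

8.65


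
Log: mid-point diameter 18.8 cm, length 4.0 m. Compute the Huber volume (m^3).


Huber: V = Am * L,  Am = pi*(Dm/200)^2
Am = pi*(18.8/200)^2 = 0.027759 m^2
V = 0.027759*4.0 = 0.111 m^3

0.111


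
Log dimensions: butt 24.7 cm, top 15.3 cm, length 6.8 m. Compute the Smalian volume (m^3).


Smalian: V = (A1 + A2)/2 * L,  A = pi*(D/200)^2
A1 = pi*(24.7/200)^2 = 0.047916 m^2
A2 = pi*(15.3/200)^2 = 0.018385 m^2
V = (0.047916+0.018385)/2*6.8 = 0.2254 m^3

0.2254


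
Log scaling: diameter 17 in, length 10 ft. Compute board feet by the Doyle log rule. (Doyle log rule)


Doyle: BF = (D - 4)^2 * L / 16
Adjusted diameter = 17 - 4 = 13 in
(D-4)^2 = 13^2 = 169
BF = 169 * 10 / 16 = 106 BF

106


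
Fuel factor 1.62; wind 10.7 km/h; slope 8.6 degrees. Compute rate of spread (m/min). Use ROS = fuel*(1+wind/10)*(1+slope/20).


Formula: ROS = fuel * (1 + wind/10) * (1 + slope/20)
Wind factor = 1 + 10.7/10 = 2.07
Slope factor = 1 + 8.6/20 = 1.43
ROS = 1.62 * 2.07 * 1.43 = 4.8 m/min

4.8


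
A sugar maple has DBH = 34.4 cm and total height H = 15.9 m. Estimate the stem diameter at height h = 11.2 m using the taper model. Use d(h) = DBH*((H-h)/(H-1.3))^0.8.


Taper: d(h) = DBH * ((H - h) / (H - 1.3))^0.8
Numerator = H - h = 15.9 - 11.2 = 4.7 m
Denominator = H - 1.3 = 15.9 - 1.3 = 14.6 m
Ratio = 4.7 / 14.6 = 0.32192
d = 34.4 * 0.32192^0.8 = 13.9 cm

13.9


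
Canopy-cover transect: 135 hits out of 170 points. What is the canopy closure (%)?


Formula: Canopy closure = covered points / total points * 100
Closure = 135 / 170 * 100
Closure = 0.7941 * 100 = 79.4%

79.4


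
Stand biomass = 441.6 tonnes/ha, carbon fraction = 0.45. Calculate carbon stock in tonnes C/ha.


Formula: Carbon Stock = Biomass * Carbon Fraction
C = 441.6 t/ha * 0.45
C = 198.7 t C/ha

198.7


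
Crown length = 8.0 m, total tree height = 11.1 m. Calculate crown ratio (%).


Formula: Crown Ratio = (Crown Length / Total Height) * 100
CR = (8.0 m / 11.1 m) * 100
CR = 0.7207 * 100 = 72.1%

72.1


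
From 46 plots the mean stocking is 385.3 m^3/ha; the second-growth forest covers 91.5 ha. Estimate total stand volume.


Formula: Total Volume = Mean Volume per ha * Total Area
Total Volume = 385.3 m^3/ha * 91.5 ha
Total Volume = 35255 m^3

35255


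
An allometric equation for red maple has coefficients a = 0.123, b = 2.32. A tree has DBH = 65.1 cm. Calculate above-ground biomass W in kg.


Formula: W = a * DBH^b  (allometric power law)
DBH^b = 65.1^2.32 = 16125.3034
W = 0.123 * 16125.3034 = 1983.4 kg

1983.4


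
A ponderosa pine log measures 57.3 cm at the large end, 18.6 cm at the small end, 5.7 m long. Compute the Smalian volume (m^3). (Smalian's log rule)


Smalian: V = (A1 + A2)/2 * L,  A = pi*(D/200)^2
A1 = pi*(57.3/200)^2 = 0.257869 m^2
A2 = pi*(18.6/200)^2 = 0.027172 m^2
V = (0.257869+0.027172)/2*5.7 = 0.8124 m^3

0.8124


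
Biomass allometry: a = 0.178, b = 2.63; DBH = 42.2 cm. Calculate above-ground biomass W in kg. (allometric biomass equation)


Formula: W = a * DBH^b  (allometric power law)
DBH^b = 42.2^2.63 = 18817.9256
W = 0.178 * 18817.9256 = 3349.6 kg

3349.6


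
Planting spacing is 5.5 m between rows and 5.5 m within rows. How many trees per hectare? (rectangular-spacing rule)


Formula: TPH = 10000 m^2/ha / (spacing_x * spacing_y)
Area per tree = 5.5 m * 5.5 m = 30.25 m^2
TPH = 10000 / 30.25 = 331 trees/ha

331


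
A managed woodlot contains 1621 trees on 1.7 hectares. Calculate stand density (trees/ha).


Formula: Stand Density = N_trees / Area_ha
Density = 1621 trees / 1.7 ha
Density = 954 trees/ha

954


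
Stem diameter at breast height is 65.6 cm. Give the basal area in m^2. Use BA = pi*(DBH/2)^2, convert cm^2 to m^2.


Formula: BA = pi * (DBH/2)^2 / 10000  (cm^2 to m^2)
Radius = DBH/2 = 65.6/2 = 32.8 cm
BA = pi * 32.8^2 / 10000
   = 3379.851 cm^2 / 10000
   = 0.338 m^2

0.338


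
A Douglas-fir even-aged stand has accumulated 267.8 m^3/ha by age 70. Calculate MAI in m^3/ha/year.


Formula: MAI = Total Volume / Stand Age
MAI = 267.8 m^3/ha / 70 years
MAI = 3.83 m^3/ha/year

3.83


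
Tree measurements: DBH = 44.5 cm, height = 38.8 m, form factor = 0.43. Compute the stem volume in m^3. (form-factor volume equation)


Formula: V = pi * (DBH/200)^2 * H * ff
Radius = DBH/200 = 44.5/200 = 0.2225 m
Radius^2 = 0.2225^2 = 0.04950625 m^2
V = pi * 0.04950625 * 38.8 * 0.43
V = 2.595 m^3

2.595


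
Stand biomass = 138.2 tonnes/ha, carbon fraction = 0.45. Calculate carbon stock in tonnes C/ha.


Formula: Carbon Stock = Biomass * Carbon Fraction
C = 138.2 t/ha * 0.45
C = 62.2 t C/ha

62.2


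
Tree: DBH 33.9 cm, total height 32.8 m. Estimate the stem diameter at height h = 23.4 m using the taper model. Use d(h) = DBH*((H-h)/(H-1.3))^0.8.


Taper: d(h) = DBH * ((H - h) / (H - 1.3))^0.8
Numerator = H - h = 32.8 - 23.4 = 9.4 m
Denominator = H - 1.3 = 32.8 - 1.3 = 31.5 m
Ratio = 9.4 / 31.5 = 0.29841
d = 33.9 * 0.29841^0.8 = 12.9 cm

12.9


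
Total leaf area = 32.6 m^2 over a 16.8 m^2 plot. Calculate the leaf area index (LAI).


Formula: LAI = total leaf area / ground area  (dimensionless)
LAI = 32.6 m^2 / 16.8 m^2
LAI = 1.94

1.94


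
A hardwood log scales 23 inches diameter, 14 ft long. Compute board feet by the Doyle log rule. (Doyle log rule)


Doyle: BF = (D - 4)^2 * L / 16
Adjusted diameter = 23 - 4 = 19 in
(D-4)^2 = 19^2 = 361
BF = 361 * 14 / 16 = 316 BF

316


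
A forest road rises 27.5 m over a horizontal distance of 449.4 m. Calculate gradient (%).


Formula: Gradient = rise / run * 100
Gradient = 27.5 / 449.4 * 100 = 6.1%

6.1


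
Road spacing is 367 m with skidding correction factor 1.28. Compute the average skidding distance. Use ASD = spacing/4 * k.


Formula: ASD = (spacing / 4) * correction
Uncorrected distance = spacing / 4 = 367 / 4 = 91.75 m
ASD = 91.75 * 1.28 = 117 m

117


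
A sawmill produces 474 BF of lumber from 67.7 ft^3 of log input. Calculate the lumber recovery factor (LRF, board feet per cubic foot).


Formula: LRF = Lumber Output (BF) / Log Input (ft^3)
LRF = 474 BF / 67.7 ft^3
LRF = 7.0 BF/ft^3

7.0


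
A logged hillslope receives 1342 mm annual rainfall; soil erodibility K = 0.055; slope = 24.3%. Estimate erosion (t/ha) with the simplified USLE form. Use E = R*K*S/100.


Formula: E = R * K * S / 100  (simplified USLE)
R * K = 1342 * 0.055 = 73.81
E = 73.81 * 24.3 / 100 = 17.94 t/ha

17.94


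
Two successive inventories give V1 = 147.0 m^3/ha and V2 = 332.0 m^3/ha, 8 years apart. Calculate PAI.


Formula: PAI = (V_T2 - V_T1) / (T2 - T1)
Volume increment = 332.0 - 147.0 = 185.0 m^3/ha
PAI = 185.0 / 8 = 23.13 m^3/ha/year

23.13


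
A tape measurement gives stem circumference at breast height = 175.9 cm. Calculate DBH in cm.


Formula: DBH = C / pi
DBH = 175.9 / pi
pi = 3.14159...
DBH = 56.0 cm

56.0


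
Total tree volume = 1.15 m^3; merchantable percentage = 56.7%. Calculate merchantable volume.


Formula: MV = V_total * (merchantable_pct / 100)
Merchantable fraction = 56.7% / 100 = 0.567
MV = 1.15 m^3 * 0.567 = 0.652 m^3

0.652


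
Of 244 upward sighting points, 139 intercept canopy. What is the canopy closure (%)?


Formula: Canopy closure = covered points / total points * 100
Closure = 139 / 244 * 100
Closure = 0.5697 * 100 = 57.0%

57.0


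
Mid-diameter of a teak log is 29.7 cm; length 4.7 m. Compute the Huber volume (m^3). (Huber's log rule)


Huber: V = Am * L,  Am = pi*(Dm/200)^2
Am = pi*(29.7/200)^2 = 0.069279 m^2
V = 0.069279*4.7 = 0.3256 m^3

0.3256


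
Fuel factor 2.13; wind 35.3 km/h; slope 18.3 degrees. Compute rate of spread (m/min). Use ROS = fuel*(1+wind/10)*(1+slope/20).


Formula: ROS = fuel * (1 + wind/10) * (1 + slope/20)
Wind factor = 1 + 35.3/10 = 4.53
Slope factor = 1 + 18.3/20 = 1.915
ROS = 2.13 * 4.53 * 1.915 = 18.48 m/min

18.48


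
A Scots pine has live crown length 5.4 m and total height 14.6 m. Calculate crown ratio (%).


Formula: Crown Ratio = (Crown Length / Total Height) * 100
CR = (5.4 m / 14.6 m) * 100
CR = 0.3699 * 100 = 37.0%

37.0


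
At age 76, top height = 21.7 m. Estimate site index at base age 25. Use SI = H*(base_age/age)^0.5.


Formula: SI = H_dom * (base_age / age)^0.5
Age ratio = 25 / 76 = 0.32895
sqrt(age_ratio) = 0.57354
SI = 21.7 * 0.57354 = 12.4 m

12.4


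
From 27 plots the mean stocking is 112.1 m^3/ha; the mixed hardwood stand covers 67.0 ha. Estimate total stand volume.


Formula: Total Volume = Mean Volume per ha * Total Area
Total Volume = 112.1 m^3/ha * 67.0 ha
Total Volume = 7511 m^3

7511


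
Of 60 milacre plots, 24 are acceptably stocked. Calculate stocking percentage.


Formula: Stocking % = stocked plots / total plots * 100
Stocking = 24 / 60 * 100
Stocking = 0.4 * 100 = 40.0%

40.0


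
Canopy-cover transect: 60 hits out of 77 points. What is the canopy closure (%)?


Formula: Canopy closure = covered points / total points * 100
Closure = 60 / 77 * 100
Closure = 0.7792 * 100 = 77.9%

77.9


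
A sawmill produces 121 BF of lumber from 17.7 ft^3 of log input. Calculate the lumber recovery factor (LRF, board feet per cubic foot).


Formula: LRF = Lumber Output (BF) / Log Input (ft^3)
LRF = 121 BF / 17.7 ft^3
LRF = 6.84 BF/ft^3

6.84


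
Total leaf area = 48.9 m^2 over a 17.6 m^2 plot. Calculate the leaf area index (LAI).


Formula: LAI = total leaf area / ground area  (dimensionless)
LAI = 48.9 m^2 / 17.6 m^2
LAI = 2.78

2.78


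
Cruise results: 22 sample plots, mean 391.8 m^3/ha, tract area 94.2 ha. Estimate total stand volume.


Formula: Total Volume = Mean Volume per ha * Total Area
Total Volume = 391.8 m^3/ha * 94.2 ha
Total Volume = 36908 m^3

36908


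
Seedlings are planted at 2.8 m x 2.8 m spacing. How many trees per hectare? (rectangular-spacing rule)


Formula: TPH = 10000 m^2/ha / (spacing_x * spacing_y)
Area per tree = 2.8 m * 2.8 m = 7.84 m^2
TPH = 10000 / 7.84 = 1276 trees/ha

1276


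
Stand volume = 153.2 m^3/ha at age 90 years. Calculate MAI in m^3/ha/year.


Formula: MAI = Total Volume / Stand Age
MAI = 153.2 m^3/ha / 90 years
MAI = 1.7 m^3/ha/year

1.7


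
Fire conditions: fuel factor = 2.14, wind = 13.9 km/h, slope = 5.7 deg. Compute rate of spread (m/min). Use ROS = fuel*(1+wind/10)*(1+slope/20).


Formula: ROS = fuel * (1 + wind/10) * (1 + slope/20)
Wind factor = 1 + 13.9/10 = 2.39
Slope factor = 1 + 5.7/20 = 1.285
ROS = 2.14 * 2.39 * 1.285 = 6.57 m/min

6.57


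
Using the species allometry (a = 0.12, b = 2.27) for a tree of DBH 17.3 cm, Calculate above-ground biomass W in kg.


Formula: W = a * DBH^b  (allometric power law)
DBH^b = 17.3^2.27 = 646.1966
W = 0.12 * 646.1966 = 77.5 kg

77.5


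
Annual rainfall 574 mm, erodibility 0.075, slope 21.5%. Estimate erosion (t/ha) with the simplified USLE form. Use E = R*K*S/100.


Formula: E = R * K * S / 100  (simplified USLE)
R * K = 574 * 0.075 = 43.05
E = 43.05 * 21.5 / 100 = 9.26 t/ha

9.26


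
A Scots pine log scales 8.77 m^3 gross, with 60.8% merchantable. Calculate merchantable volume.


Formula: MV = V_total * (merchantable_pct / 100)
Merchantable fraction = 60.8% / 100 = 0.608
MV = 8.77 m^3 * 0.608 = 5.332 m^3

5.332


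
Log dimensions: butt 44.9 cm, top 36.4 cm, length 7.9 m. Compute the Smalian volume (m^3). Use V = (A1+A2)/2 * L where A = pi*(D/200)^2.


Smalian: V = (A1 + A2)/2 * L,  A = pi*(D/200)^2
A1 = pi*(44.9/200)^2 = 0.158337 m^2
A2 = pi*(36.4/200)^2 = 0.104062 m^2
V = (0.158337+0.104062)/2*7.9 = 1.0365 m^3

1.0365


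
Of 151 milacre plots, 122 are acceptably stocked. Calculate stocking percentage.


Formula: Stocking % = stocked plots / total plots * 100
Stocking = 122 / 151 * 100
Stocking = 0.8079 * 100 = 80.8%

80.8


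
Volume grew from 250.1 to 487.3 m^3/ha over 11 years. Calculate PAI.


Formula: PAI = (V_T2 - V_T1) / (T2 - T1)
Volume increment = 487.3 - 250.1 = 237.2 m^3/ha
PAI = 237.2 / 11 = 21.56 m^3/ha/year

21.56


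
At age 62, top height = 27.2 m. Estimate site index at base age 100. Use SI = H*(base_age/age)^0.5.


Formula: SI = H_dom * (base_age / age)^0.5
Age ratio = 100 / 62 = 1.6129
sqrt(age_ratio) = 1.27
SI = 27.2 * 1.27 = 34.5 m

34.5


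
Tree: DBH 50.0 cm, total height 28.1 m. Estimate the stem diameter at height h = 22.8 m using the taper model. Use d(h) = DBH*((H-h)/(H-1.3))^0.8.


Taper: d(h) = DBH * ((H - h) / (H - 1.3))^0.8
Numerator = H - h = 28.1 - 22.8 = 5.3 m
Denominator = H - 1.3 = 28.1 - 1.3 = 26.8 m
Ratio = 5.3 / 26.8 = 0.19776
d = 50.0 * 0.19776^0.8 = 13.7 cm

13.7


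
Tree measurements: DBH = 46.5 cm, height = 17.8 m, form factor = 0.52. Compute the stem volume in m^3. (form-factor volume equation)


Formula: V = pi * (DBH/200)^2 * H * ff
Radius = DBH/200 = 46.5/200 = 0.2325 m
Radius^2 = 0.2325^2 = 0.05405625 m^2
V = pi * 0.05405625 * 17.8 * 0.52
V = 1.572 m^3

1.572


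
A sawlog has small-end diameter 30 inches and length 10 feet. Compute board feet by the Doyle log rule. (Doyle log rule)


Doyle: BF = (D - 4)^2 * L / 16
Adjusted diameter = 30 - 4 = 26 in
(D-4)^2 = 26^2 = 676
BF = 676 * 10 / 16 = 423 BF

423


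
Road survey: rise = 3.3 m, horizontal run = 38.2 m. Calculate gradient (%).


Formula: Gradient = rise / run * 100
Gradient = 3.3 / 38.2 * 100 = 8.6%

8.6


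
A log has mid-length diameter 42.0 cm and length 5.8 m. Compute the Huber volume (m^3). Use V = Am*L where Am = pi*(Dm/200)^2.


Huber: V = Am * L,  Am = pi*(Dm/200)^2
Am = pi*(42.0/200)^2 = 0.138544 m^2
V = 0.138544*5.8 = 0.8036 m^3

0.8036


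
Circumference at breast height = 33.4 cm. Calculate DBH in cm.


Formula: DBH = C / pi
DBH = 33.4 / pi
pi = 3.14159...
DBH = 10.6 cm

10.6


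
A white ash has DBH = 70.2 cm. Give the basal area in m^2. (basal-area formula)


Formula: BA = pi * (DBH/2)^2 / 10000  (cm^2 to m^2)
Radius = DBH/2 = 70.2/2 = 35.1 cm
BA = pi * 35.1^2 / 10000
   = 3870.4736 cm^2 / 10000
   = 0.387 m^2

0.387


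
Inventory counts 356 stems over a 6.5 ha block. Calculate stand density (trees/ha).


Formula: Stand Density = N_trees / Area_ha
Density = 356 trees / 6.5 ha
Density = 55 trees/ha

55


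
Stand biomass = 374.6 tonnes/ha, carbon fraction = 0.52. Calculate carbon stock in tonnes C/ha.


Formula: Carbon Stock = Biomass * Carbon Fraction
C = 374.6 t/ha * 0.52
C = 194.8 t C/ha

194.8


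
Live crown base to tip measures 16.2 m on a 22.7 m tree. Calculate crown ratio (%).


Formula: Crown Ratio = (Crown Length / Total Height) * 100
CR = (16.2 m / 22.7 m) * 100
CR = 0.7137 * 100 = 71.4%

71.4


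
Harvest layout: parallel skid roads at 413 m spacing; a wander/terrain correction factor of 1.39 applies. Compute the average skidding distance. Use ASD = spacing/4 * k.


Formula: ASD = (spacing / 4) * correction
Uncorrected distance = spacing / 4 = 413 / 4 = 103.25 m
ASD = 103.25 * 1.39 = 144 m

144


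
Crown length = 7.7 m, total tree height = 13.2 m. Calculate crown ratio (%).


Formula: Crown Ratio = (Crown Length / Total Height) * 100
CR = (7.7 m / 13.2 m) * 100
CR = 0.5833 * 100 = 58.3%

58.3


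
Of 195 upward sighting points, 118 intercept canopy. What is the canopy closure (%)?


Formula: Canopy closure = covered points / total points * 100
Closure = 118 / 195 * 100
Closure = 0.6051 * 100 = 60.5%

60.5


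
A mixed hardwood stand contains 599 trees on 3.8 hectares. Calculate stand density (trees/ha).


Formula: Stand Density = N_trees / Area_ha
Density = 599 trees / 3.8 ha
Density = 158 trees/ha

158


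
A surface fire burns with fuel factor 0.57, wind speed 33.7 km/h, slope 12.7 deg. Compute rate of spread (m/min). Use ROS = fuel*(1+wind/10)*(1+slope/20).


Formula: ROS = fuel * (1 + wind/10) * (1 + slope/20)
Wind factor = 1 + 33.7/10 = 4.37
Slope factor = 1 + 12.7/20 = 1.635
ROS = 0.57 * 4.37 * 1.635 = 4.07 m/min

4.07


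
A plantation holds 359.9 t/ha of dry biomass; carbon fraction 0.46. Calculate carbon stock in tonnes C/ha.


Formula: Carbon Stock = Biomass * Carbon Fraction
C = 359.9 t/ha * 0.46
C = 165.6 t C/ha

165.6


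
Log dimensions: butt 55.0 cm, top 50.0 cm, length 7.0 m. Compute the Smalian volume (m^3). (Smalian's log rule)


Smalian: V = (A1 + A2)/2 * L,  A = pi*(D/200)^2
A1 = pi*(55.0/200)^2 = 0.237583 m^2
A2 = pi*(50.0/200)^2 = 0.19635 m^2
V = (0.237583+0.19635)/2*7.0 = 1.5188 m^3

1.5188


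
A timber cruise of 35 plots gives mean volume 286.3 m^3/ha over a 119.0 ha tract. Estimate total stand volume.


Formula: Total Volume = Mean Volume per ha * Total Area
Total Volume = 286.3 m^3/ha * 119.0 ha
Total Volume = 34070 m^3

34070


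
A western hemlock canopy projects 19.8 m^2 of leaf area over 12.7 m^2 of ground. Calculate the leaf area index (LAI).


Formula: LAI = total leaf area / ground area  (dimensionless)
LAI = 19.8 m^2 / 12.7 m^2
LAI = 1.56

1.56


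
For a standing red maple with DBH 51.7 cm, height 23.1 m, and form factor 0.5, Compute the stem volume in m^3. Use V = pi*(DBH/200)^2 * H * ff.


Formula: V = pi * (DBH/200)^2 * H * ff
Radius = DBH/200 = 51.7/200 = 0.2585 m
Radius^2 = 0.2585^2 = 0.06682225 m^2
V = pi * 0.06682225 * 23.1 * 0.5
V = 2.425 m^3

2.425


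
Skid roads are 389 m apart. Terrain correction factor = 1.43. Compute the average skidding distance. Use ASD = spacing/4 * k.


Formula: ASD = (spacing / 4) * correction
Uncorrected distance = spacing / 4 = 389 / 4 = 97.25 m
ASD = 97.25 * 1.43 = 139 m

139


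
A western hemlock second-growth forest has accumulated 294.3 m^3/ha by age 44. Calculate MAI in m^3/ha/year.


Formula: MAI = Total Volume / Stand Age
MAI = 294.3 m^3/ha / 44 years
MAI = 6.69 m^3/ha/year

6.69


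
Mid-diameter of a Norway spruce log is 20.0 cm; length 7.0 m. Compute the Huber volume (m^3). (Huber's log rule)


Huber: V = Am * L,  Am = pi*(Dm/200)^2
Am = pi*(20.0/200)^2 = 0.031416 m^2
V = 0.031416*7.0 = 0.2199 m^3

0.2199


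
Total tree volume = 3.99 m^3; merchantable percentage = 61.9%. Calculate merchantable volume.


Formula: MV = V_total * (merchantable_pct / 100)
Merchantable fraction = 61.9% / 100 = 0.619
MV = 3.99 m^3 * 0.619 = 2.47 m^3

2.47


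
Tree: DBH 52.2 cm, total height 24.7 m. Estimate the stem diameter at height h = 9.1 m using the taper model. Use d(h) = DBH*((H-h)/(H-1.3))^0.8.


Taper: d(h) = DBH * ((H - h) / (H - 1.3))^0.8
Numerator = H - h = 24.7 - 9.1 = 15.6 m
Denominator = H - 1.3 = 24.7 - 1.3 = 23.4 m
Ratio = 15.6 / 23.4 = 0.66667
d = 52.2 * 0.66667^0.8 = 37.7 cm

37.7


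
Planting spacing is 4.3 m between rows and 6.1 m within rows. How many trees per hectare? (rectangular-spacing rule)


Formula: TPH = 10000 m^2/ha / (spacing_x * spacing_y)
Area per tree = 4.3 m * 6.1 m = 26.23 m^2
TPH = 10000 / 26.23 = 381 trees/ha

381


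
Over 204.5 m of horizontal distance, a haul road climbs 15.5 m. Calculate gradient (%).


Formula: Gradient = rise / run * 100
Gradient = 15.5 / 204.5 * 100 = 7.6%

7.6


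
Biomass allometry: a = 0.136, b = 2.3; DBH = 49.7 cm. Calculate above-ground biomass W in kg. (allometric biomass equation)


Formula: W = a * DBH^b  (allometric power law)
DBH^b = 49.7^2.3 = 7972.962
W = 0.136 * 7972.962 = 1084.3 kg

1084.3


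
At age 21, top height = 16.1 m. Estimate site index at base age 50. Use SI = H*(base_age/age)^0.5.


Formula: SI = H_dom * (base_age / age)^0.5
Age ratio = 50 / 21 = 2.38095
sqrt(age_ratio) = 1.54303
SI = 16.1 * 1.54303 = 24.8 m

24.8


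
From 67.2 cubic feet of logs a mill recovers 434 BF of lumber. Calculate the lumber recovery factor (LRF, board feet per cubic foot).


Formula: LRF = Lumber Output (BF) / Log Input (ft^3)
LRF = 434 BF / 67.2 ft^3
LRF = 6.46 BF/ft^3

6.46


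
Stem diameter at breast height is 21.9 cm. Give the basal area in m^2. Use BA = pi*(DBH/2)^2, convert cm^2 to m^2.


Formula: BA = pi * (DBH/2)^2 / 10000  (cm^2 to m^2)
Radius = DBH/2 = 21.9/2 = 10.95 cm
BA = pi * 10.95^2 / 10000
   = 376.6848 cm^2 / 10000
   = 0.0377 m^2

0.0377


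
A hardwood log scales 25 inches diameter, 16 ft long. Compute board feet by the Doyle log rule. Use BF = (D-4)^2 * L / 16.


Doyle: BF = (D - 4)^2 * L / 16
Adjusted diameter = 25 - 4 = 21 in
(D-4)^2 = 21^2 = 441
BF = 441 * 16 / 16 = 441 BF

441


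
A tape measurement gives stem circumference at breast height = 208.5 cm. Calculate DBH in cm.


Formula: DBH = C / pi
DBH = 208.5 / pi
pi = 3.14159...
DBH = 66.4 cm

66.4


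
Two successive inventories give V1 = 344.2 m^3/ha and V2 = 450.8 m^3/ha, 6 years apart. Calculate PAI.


Formula: PAI = (V_T2 - V_T1) / (T2 - T1)
Volume increment = 450.8 - 344.2 = 106.6 m^3/ha
PAI = 106.6 / 6 = 17.77 m^3/ha/year

17.77


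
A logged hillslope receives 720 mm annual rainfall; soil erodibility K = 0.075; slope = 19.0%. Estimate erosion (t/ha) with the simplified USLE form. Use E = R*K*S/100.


Formula: E = R * K * S / 100  (simplified USLE)
R * K = 720 * 0.075 = 54.0
E = 54.0 * 19.0 / 100 = 10.26 t/ha

10.26


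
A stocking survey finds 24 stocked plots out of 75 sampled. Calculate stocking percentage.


Formula: Stocking % = stocked plots / total plots * 100
Stocking = 24 / 75 * 100
Stocking = 0.32 * 100 = 32.0%

32.0


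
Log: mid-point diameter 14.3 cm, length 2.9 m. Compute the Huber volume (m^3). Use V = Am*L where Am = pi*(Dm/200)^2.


Huber: V = Am * L,  Am = pi*(Dm/200)^2
Am = pi*(14.3/200)^2 = 0.016061 m^2
V = 0.016061*2.9 = 0.0466 m^3

0.0466


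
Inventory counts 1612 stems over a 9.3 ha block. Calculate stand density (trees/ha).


Formula: Stand Density = N_trees / Area_ha
Density = 1612 trees / 9.3 ha
Density = 173 trees/ha

173


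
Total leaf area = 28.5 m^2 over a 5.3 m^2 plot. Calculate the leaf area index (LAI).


Formula: LAI = total leaf area / ground area  (dimensionless)
LAI = 28.5 m^2 / 5.3 m^2
LAI = 5.38

5.38


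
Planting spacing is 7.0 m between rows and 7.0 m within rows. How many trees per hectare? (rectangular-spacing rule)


Formula: TPH = 10000 m^2/ha / (spacing_x * spacing_y)
Area per tree = 7.0 m * 7.0 m = 49.0 m^2
TPH = 10000 / 49.0 = 204 trees/ha

204


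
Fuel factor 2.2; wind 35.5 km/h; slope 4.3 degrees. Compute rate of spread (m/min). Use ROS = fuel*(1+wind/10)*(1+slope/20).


Formula: ROS = fuel * (1 + wind/10) * (1 + slope/20)
Wind factor = 1 + 35.5/10 = 4.55
Slope factor = 1 + 4.3/20 = 1.215
ROS = 2.2 * 4.55 * 1.215 = 12.16 m/min

12.16


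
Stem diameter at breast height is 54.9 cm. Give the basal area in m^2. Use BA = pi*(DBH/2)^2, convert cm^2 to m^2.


Formula: BA = pi * (DBH/2)^2 / 10000  (cm^2 to m^2)
Radius = DBH/2 = 54.9/2 = 27.45 cm
BA = pi * 27.45^2 / 10000
   = 2367.1979 cm^2 / 10000
   = 0.2367 m^2

0.2367


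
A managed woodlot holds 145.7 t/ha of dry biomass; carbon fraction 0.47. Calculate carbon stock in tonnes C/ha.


Formula: Carbon Stock = Biomass * Carbon Fraction
C = 145.7 t/ha * 0.47
C = 68.5 t C/ha

68.5


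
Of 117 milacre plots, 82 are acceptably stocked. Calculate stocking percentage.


Formula: Stocking % = stocked plots / total plots * 100
Stocking = 82 / 117 * 100
Stocking = 0.7009 * 100 = 70.1%

70.1


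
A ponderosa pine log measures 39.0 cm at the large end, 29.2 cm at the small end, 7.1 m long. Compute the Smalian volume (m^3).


Smalian: V = (A1 + A2)/2 * L,  A = pi*(D/200)^2
A1 = pi*(39.0/200)^2 = 0.119459 m^2
A2 = pi*(29.2/200)^2 = 0.066966 m^2
V = (0.119459+0.066966)/2*7.1 = 0.6618 m^3

0.6618


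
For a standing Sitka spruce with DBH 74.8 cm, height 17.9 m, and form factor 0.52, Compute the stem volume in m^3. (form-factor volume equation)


Formula: V = pi * (DBH/200)^2 * H * ff
Radius = DBH/200 = 74.8/200 = 0.374 m
Radius^2 = 0.374^2 = 0.139876 m^2
V = pi * 0.139876 * 17.9 * 0.52
V = 4.09 m^3

4.09


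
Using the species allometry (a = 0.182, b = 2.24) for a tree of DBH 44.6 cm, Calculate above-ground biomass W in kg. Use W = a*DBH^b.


Formula: W = a * DBH^b  (allometric power law)
DBH^b = 44.6^2.24 = 4948.916
W = 0.182 * 4948.916 = 900.7 kg

900.7


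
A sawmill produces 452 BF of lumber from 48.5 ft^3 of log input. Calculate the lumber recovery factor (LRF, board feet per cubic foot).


Formula: LRF = Lumber Output (BF) / Log Input (ft^3)
LRF = 452 BF / 48.5 ft^3
LRF = 9.32 BF/ft^3

9.32


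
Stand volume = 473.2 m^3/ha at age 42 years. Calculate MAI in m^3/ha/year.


Formula: MAI = Total Volume / Stand Age
MAI = 473.2 m^3/ha / 42 years
MAI = 11.27 m^3/ha/year

11.27


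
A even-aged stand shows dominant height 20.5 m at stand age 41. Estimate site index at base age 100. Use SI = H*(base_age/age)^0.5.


Formula: SI = H_dom * (base_age / age)^0.5
Age ratio = 100 / 41 = 2.43902
sqrt(age_ratio) = 1.56174
SI = 20.5 * 1.56174 = 32.0 m

32.0


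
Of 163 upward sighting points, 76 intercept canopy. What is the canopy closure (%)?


Formula: Canopy closure = covered points / total points * 100
Closure = 76 / 163 * 100
Closure = 0.4663 * 100 = 46.6%

46.6


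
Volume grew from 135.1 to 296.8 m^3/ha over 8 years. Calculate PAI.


Formula: PAI = (V_T2 - V_T1) / (T2 - T1)
Volume increment = 296.8 - 135.1 = 161.7 m^3/ha
PAI = 161.7 / 8 = 20.21 m^3/ha/year

20.21


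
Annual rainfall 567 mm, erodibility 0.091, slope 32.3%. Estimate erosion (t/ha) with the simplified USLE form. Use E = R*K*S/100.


Formula: E = R * K * S / 100  (simplified USLE)
R * K = 567 * 0.091 = 51.597
E = 51.597 * 32.3 / 100 = 16.67 t/ha

16.67


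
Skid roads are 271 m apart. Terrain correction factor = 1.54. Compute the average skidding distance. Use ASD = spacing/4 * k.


Formula: ASD = (spacing / 4) * correction
Uncorrected distance = spacing / 4 = 271 / 4 = 67.75 m
ASD = 67.75 * 1.54 = 104 m

104


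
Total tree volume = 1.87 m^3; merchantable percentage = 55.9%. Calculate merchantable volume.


Formula: MV = V_total * (merchantable_pct / 100)
Merchantable fraction = 55.9% / 100 = 0.559
MV = 1.87 m^3 * 0.559 = 1.045 m^3

1.045


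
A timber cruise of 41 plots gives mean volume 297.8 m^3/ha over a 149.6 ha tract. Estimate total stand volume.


Formula: Total Volume = Mean Volume per ha * Total Area
Total Volume = 297.8 m^3/ha * 149.6 ha
Total Volume = 44551 m^3

44551


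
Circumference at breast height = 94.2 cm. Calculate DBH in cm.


Formula: DBH = C / pi
DBH = 94.2 / pi
pi = 3.14159...
DBH = 30.0 cm

30.0


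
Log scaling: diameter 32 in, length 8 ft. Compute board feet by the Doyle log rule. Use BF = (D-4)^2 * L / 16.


Doyle: BF = (D - 4)^2 * L / 16
Adjusted diameter = 32 - 4 = 28 in
(D-4)^2 = 28^2 = 784
BF = 784 * 8 / 16 = 392 BF

392


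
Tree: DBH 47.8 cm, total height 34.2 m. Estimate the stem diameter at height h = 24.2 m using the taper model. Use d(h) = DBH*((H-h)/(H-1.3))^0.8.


Taper: d(h) = DBH * ((H - h) / (H - 1.3))^0.8
Numerator = H - h = 34.2 - 24.2 = 10.0 m
Denominator = H - 1.3 = 34.2 - 1.3 = 32.9 m
Ratio = 10.0 / 32.9 = 0.30395
d = 47.8 * 0.30395^0.8 = 18.4 cm

18.4


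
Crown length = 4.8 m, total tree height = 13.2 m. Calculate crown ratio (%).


Formula: Crown Ratio = (Crown Length / Total Height) * 100
CR = (4.8 m / 13.2 m) * 100
CR = 0.3636 * 100 = 36.4%

36.4


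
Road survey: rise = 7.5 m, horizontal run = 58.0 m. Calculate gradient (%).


Formula: Gradient = rise / run * 100
Gradient = 7.5 / 58.0 * 100 = 12.9%

12.9


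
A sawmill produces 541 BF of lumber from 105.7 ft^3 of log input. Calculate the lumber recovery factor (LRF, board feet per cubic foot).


Formula: LRF = Lumber Output (BF) / Log Input (ft^3)
LRF = 541 BF / 105.7 ft^3
LRF = 5.12 BF/ft^3

5.12


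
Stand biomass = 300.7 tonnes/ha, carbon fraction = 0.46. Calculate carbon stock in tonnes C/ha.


Formula: Carbon Stock = Biomass * Carbon Fraction
C = 300.7 t/ha * 0.46
C = 138.3 t C/ha

138.3


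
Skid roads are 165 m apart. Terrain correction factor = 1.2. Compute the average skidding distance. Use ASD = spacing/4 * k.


Formula: ASD = (spacing / 4) * correction
Uncorrected distance = spacing / 4 = 165 / 4 = 41.25 m
ASD = 41.25 * 1.2 = 50 m

50


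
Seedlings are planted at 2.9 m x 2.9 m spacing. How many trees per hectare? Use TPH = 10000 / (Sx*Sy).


Formula: TPH = 10000 m^2/ha / (spacing_x * spacing_y)
Area per tree = 2.9 m * 2.9 m = 8.41 m^2
TPH = 10000 / 8.41 = 1189 trees/ha

1189


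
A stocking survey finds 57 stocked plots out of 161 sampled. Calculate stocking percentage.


Formula: Stocking % = stocked plots / total plots * 100
Stocking = 57 / 161 * 100
Stocking = 0.354 * 100 = 35.4%

35.4


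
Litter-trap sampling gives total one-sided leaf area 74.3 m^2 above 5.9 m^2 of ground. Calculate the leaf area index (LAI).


Formula: LAI = total leaf area / ground area  (dimensionless)
LAI = 74.3 m^2 / 5.9 m^2
LAI = 12.59

12.59


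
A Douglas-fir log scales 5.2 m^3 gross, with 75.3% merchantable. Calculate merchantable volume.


Formula: MV = V_total * (merchantable_pct / 100)
Merchantable fraction = 75.3% / 100 = 0.753
MV = 5.2 m^3 * 0.753 = 3.916 m^3

3.916


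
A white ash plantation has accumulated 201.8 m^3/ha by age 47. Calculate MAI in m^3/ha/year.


Formula: MAI = Total Volume / Stand Age
MAI = 201.8 m^3/ha / 47 years
MAI = 4.29 m^3/ha/year

4.29


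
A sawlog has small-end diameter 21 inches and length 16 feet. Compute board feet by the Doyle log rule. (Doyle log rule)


Doyle: BF = (D - 4)^2 * L / 16
Adjusted diameter = 21 - 4 = 17 in
(D-4)^2 = 17^2 = 289
BF = 289 * 16 / 16 = 289 BF

289


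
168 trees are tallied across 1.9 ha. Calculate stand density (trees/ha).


Formula: Stand Density = N_trees / Area_ha
Density = 168 trees / 1.9 ha
Density = 88 trees/ha

88


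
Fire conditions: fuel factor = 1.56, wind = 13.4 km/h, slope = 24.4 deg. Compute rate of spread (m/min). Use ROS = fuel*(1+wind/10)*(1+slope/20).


Formula: ROS = fuel * (1 + wind/10) * (1 + slope/20)
Wind factor = 1 + 13.4/10 = 2.34
Slope factor = 1 + 24.4/20 = 2.22
ROS = 1.56 * 2.34 * 2.22 = 8.1 m/min

8.1


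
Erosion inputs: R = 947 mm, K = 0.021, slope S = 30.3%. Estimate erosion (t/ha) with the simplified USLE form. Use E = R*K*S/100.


Formula: E = R * K * S / 100  (simplified USLE)
R * K = 947 * 0.021 = 19.887
E = 19.887 * 30.3 / 100 = 6.03 t/ha

6.03


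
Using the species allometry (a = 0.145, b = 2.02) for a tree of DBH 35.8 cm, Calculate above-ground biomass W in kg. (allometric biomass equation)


Formula: W = a * DBH^b  (allometric power law)
DBH^b = 35.8^2.02 = 1376.714
W = 0.145 * 1376.714 = 199.6 kg

199.6


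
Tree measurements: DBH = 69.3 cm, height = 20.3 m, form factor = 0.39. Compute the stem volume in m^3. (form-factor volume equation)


Formula: V = pi * (DBH/200)^2 * H * ff
Radius = DBH/200 = 69.3/200 = 0.3465 m
Radius^2 = 0.3465^2 = 0.12006225 m^2
V = pi * 0.12006225 * 20.3 * 0.39
V = 2.986 m^3

2.986


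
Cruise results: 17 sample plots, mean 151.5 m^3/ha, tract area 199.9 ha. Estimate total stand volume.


Formula: Total Volume = Mean Volume per ha * Total Area
Total Volume = 151.5 m^3/ha * 199.9 ha
Total Volume = 30285 m^3

30285


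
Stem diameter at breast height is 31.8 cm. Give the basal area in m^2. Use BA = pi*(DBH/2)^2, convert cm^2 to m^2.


Formula: BA = pi * (DBH/2)^2 / 10000  (cm^2 to m^2)
Radius = DBH/2 = 31.8/2 = 15.9 cm
BA = pi * 15.9^2 / 10000
   = 794.226 cm^2 / 10000
   = 0.0794 m^2

0.0794


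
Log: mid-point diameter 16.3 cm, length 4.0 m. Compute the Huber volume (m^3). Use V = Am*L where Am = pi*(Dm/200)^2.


Huber: V = Am * L,  Am = pi*(Dm/200)^2
Am = pi*(16.3/200)^2 = 0.020867 m^2
V = 0.020867*4.0 = 0.0835 m^3

0.0835


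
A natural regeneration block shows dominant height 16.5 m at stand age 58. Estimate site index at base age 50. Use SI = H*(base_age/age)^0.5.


Formula: SI = H_dom * (base_age / age)^0.5
Age ratio = 50 / 58 = 0.86207
sqrt(age_ratio) = 0.92848
SI = 16.5 * 0.92848 = 15.3 m

15.3


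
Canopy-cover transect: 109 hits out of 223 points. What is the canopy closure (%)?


Formula: Canopy closure = covered points / total points * 100
Closure = 109 / 223 * 100
Closure = 0.4888 * 100 = 48.9%

48.9


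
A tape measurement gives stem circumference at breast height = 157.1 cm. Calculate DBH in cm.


Formula: DBH = C / pi
DBH = 157.1 / pi
pi = 3.14159...
DBH = 50.0 cm

50.0


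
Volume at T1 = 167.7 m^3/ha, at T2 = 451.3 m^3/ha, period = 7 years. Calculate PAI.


Formula: PAI = (V_T2 - V_T1) / (T2 - T1)
Volume increment = 451.3 - 167.7 = 283.6 m^3/ha
PAI = 283.6 / 7 = 40.51 m^3/ha/year

40.51


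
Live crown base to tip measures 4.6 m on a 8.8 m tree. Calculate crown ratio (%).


Formula: Crown Ratio = (Crown Length / Total Height) * 100
CR = (4.6 m / 8.8 m) * 100
CR = 0.5227 * 100 = 52.3%

52.3


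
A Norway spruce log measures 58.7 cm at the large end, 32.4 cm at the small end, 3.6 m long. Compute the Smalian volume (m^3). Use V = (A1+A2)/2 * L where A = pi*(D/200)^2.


Smalian: V = (A1 + A2)/2 * L,  A = pi*(D/200)^2
A1 = pi*(58.7/200)^2 = 0.270624 m^2
A2 = pi*(32.4/200)^2 = 0.082448 m^2
V = (0.270624+0.082448)/2*3.6 = 0.6355 m^3

0.6355


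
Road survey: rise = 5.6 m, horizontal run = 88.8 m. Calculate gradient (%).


Formula: Gradient = rise / run * 100
Gradient = 5.6 / 88.8 * 100 = 6.3%

6.3


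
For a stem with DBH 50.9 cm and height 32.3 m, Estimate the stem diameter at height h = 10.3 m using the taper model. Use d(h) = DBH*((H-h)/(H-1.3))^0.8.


Taper: d(h) = DBH * ((H - h) / (H - 1.3))^0.8
Numerator = H - h = 32.3 - 10.3 = 22.0 m
Denominator = H - 1.3 = 32.3 - 1.3 = 31.0 m
Ratio = 22.0 / 31.0 = 0.70968
d = 50.9 * 0.70968^0.8 = 38.7 cm

38.7


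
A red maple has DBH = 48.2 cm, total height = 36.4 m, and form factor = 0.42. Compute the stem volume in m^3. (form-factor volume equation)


Formula: V = pi * (DBH/200)^2 * H * ff
Radius = DBH/200 = 48.2/200 = 0.241 m
Radius^2 = 0.241^2 = 0.058081 m^2
V = pi * 0.058081 * 36.4 * 0.42
V = 2.79 m^3

2.79


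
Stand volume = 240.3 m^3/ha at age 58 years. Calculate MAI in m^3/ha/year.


Formula: MAI = Total Volume / Stand Age
MAI = 240.3 m^3/ha / 58 years
MAI = 4.14 m^3/ha/year

4.14


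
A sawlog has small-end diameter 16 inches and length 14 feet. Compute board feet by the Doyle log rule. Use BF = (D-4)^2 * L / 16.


Doyle: BF = (D - 4)^2 * L / 16
Adjusted diameter = 16 - 4 = 12 in
(D-4)^2 = 12^2 = 144
BF = 144 * 14 / 16 = 126 BF

126


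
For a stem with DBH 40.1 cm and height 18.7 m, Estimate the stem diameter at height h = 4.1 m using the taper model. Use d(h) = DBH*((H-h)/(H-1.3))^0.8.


Taper: d(h) = DBH * ((H - h) / (H - 1.3))^0.8
Numerator = H - h = 18.7 - 4.1 = 14.6 m
Denominator = H - 1.3 = 18.7 - 1.3 = 17.4 m
Ratio = 14.6 / 17.4 = 0.83908
d = 40.1 * 0.83908^0.8 = 34.8 cm

34.8


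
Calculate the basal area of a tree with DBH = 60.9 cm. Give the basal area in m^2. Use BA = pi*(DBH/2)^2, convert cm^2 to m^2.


Formula: BA = pi * (DBH/2)^2 / 10000  (cm^2 to m^2)
Radius = DBH/2 = 60.9/2 = 30.45 cm
BA = pi * 30.45^2 / 10000
   = 2912.8926 cm^2 / 10000
   = 0.2913 m^2

0.2913


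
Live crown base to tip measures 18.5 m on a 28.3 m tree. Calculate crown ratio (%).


Formula: Crown Ratio = (Crown Length / Total Height) * 100
CR = (18.5 m / 28.3 m) * 100
CR = 0.6537 * 100 = 65.4%

65.4


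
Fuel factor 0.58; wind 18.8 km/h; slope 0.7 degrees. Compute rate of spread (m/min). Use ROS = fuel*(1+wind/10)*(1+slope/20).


Formula: ROS = fuel * (1 + wind/10) * (1 + slope/20)
Wind factor = 1 + 18.8/10 = 2.88
Slope factor = 1 + 0.7/20 = 1.035
ROS = 0.58 * 2.88 * 1.035 = 1.73 m/min

1.73


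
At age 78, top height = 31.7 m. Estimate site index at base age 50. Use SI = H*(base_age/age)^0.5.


Formula: SI = H_dom * (base_age / age)^0.5
Age ratio = 50 / 78 = 0.64103
sqrt(age_ratio) = 0.80064
SI = 31.7 * 0.80064 = 25.4 m

25.4


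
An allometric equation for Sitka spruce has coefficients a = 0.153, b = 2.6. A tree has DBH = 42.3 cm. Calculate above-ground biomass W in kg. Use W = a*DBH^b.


Formula: W = a * DBH^b  (allometric power law)
DBH^b = 42.3^2.6 = 16923.2962
W = 0.153 * 16923.2962 = 2589.3 kg

2589.3


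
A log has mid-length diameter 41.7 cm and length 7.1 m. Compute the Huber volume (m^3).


Huber: V = Am * L,  Am = pi*(Dm/200)^2
Am = pi*(41.7/200)^2 = 0.136572 m^2
V = 0.136572*7.1 = 0.9697 m^3

0.9697
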